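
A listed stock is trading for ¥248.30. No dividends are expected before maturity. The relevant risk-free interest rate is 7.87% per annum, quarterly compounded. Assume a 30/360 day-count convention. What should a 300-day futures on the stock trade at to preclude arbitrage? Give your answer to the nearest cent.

F = S · (1+r/4)^(4T)
= 248.30 × 1.067102
F = ¥264.96

¥264.96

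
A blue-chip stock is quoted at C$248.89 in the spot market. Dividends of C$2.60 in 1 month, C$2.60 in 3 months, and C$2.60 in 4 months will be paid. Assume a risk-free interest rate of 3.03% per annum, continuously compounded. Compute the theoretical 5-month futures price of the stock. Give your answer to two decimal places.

C$244.21

PV(dividends) I = 2.60·e^(−0.0303·1/12) + 2.60·e^(−0.0303·3/12) + 2.60·e^(−0.0303·4/12)
I = 2.5934 + 2.5804 + 2.5739 = 7.7477
F = (S − I)·e^(rT) = (248.89 − 7.7477) · e^(0.0303·5/12)
= 241.1423 · e^0.012625 = 241.1423 × 1.012705 = C$244.21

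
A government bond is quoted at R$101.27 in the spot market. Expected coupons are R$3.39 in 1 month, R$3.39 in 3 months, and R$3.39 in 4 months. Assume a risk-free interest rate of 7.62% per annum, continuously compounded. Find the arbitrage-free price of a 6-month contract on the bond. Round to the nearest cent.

R$94.81

PV(coupons) I = 3.39·e^(−0.0762·1/12) + 3.39·e^(−0.0762·3/12) + 3.39·e^(−0.0762·4/12)
I = 3.3685 + 3.3260 + 3.3050 = 9.9995
F = (S − I)·e^(rT) = (101.27 − 9.9995) · e^(0.0762·6/12)
= 91.2705 · e^0.038100 = 91.2705 × 1.038835 = R$94.81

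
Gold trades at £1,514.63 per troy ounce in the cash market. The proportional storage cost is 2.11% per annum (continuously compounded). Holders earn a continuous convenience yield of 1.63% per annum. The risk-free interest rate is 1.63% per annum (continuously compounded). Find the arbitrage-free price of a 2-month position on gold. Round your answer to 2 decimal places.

£1,519.97 per troy ounce

Net carry = r + u − y = 0.0163 + 0.0211 − 0.0163 = 0.0211
F = S·e^((r+u−y)T) = 1514.63 · e^(0.0211 × 2/12) = 1514.63 · e^0.00351667
= 1514.63 × 1.00352286 = £1,519.97 per troy ounce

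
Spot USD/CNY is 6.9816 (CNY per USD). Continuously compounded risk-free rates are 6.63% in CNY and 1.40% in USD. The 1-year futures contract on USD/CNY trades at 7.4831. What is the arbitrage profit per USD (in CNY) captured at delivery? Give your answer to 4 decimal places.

0.1266 per USD (in CNY)

Fair futures: F* = S·e^(carry·T), with carry = (r_CNY − r_USD) = 0.0663 − 0.0140 = 0.0523
F* = 6.9816 · e^(0.0523 × 1) = 6.9816 · e^0.052300 = 6.9816 × 1.053692 = 7.3565
Market 7.4831 > fair 7.3565: forward overpriced → cash-and-carry (buy spot, short the forward).
At maturity, profit = |F_mkt − F*| = |7.4831 − 7.3565| = 0.1266 per USD (in CNY)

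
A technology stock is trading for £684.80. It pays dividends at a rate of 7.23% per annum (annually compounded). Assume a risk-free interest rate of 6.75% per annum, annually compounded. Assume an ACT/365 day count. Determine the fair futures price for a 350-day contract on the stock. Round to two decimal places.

£681.86

F = S · (1+r)^T / (1+q)^T
= 684.80 × 1.064638 / 1.069228 = 684.80 × 0.995707
F = £681.86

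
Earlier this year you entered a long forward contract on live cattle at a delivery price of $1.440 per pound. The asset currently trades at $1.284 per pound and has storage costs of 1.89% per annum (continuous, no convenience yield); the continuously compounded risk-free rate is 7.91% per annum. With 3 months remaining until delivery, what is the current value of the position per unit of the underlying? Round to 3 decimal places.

Current fair forward for the remaining 3 months: F = S·e^((r + u)·T), (r + u) = 0.0791 + 0.0189 = 0.0980
F = 1.284 · e^(0.0980 × 3/12) = 1.284 × 1.024803 = 1.3158
Value of long forward = (F − K)·e^(−rT) = (1.3158 − 1.440) · e^(−0.0791·3/12)
= -0.1242 × 0.980419 = -0.122

-$0.122 per pound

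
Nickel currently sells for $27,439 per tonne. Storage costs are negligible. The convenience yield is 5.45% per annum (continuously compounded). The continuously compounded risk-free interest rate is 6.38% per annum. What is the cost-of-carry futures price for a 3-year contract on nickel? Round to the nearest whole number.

Net carry = r + u − y = 0.0638 + 0.0000 − 0.0545 = 0.0093
F = S·e^((r+u−y)T) = 27439 · e^(0.0093 × 3) = 27439 · e^0.027900
= 27439 × 1.028293 = $28,215 per tonne

$28,215 per tonne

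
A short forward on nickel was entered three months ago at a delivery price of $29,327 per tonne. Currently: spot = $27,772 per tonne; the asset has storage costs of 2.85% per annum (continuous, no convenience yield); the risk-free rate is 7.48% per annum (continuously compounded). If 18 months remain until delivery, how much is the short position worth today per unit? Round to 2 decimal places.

Current fair forward for the remaining 18 months: F = S·e^((r + u)·T), (r + u) = 0.0748 + 0.0285 = 0.1033
F = 27772 · e^(0.1033 × 18/12) = 27772 × 1.16759958 = 32426.5755
Value of long forward = (F − K)·e^(−rT) = (32426.5755 − 29327) · e^(−0.0748·18/12)
= 3099.5755 × 0.89386547 = 2770.60
Short position value = −(long value) = -$2770.60

-$2770.60 per tonne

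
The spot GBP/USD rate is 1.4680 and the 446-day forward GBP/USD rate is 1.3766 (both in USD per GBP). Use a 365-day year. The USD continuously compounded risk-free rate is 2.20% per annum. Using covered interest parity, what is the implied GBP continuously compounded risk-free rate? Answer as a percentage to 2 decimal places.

F = S·e^((r_USD − r_GBP)T) ⇒ r_GBP = r_USD − ln(F/S)/T
ln(1.3766/1.4680) = -0.064284; /(446/365) = -0.052609
r_GBP = 0.0220 + 0.052609 = 0.074609
r_GBP = 7.46%

7.46%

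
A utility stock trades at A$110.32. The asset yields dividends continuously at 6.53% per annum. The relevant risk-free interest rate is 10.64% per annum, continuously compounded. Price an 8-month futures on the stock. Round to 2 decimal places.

F = S·e^((r − q)T) = 110.32 · e^((0.1064 − 0.0653) × 8/12)
= 110.32 · e^0.027400 = 110.32 × 1.027779
F = A$113.38

A$113.38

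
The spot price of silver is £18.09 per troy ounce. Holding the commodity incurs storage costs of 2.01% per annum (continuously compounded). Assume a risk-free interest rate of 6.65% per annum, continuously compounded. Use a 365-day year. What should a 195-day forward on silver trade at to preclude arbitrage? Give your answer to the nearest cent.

£18.95 per troy ounce

Net carry = r + u − y = 0.0665 + 0.0201 − 0.0000 = 0.0866
F = S·e^((r+u−y)T) = 18.09 · e^(0.0866 × 195/365) = 18.09 · e^0.046266
= 18.09 × 1.047353 = £18.95 per troy ounce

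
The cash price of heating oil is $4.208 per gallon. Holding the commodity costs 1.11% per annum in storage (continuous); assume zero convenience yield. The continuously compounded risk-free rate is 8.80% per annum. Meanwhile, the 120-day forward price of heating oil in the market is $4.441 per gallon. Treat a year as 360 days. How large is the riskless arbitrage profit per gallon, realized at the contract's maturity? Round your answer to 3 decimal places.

$0.092 per gallon

Fair forward: F* = S·e^(carry·T), with carry = (r + u) = 0.0880 + 0.0111 = 0.0991
F* = 4.208 · e^(0.0991 × 120/360) = 4.208 · e^0.033033 = 4.208 × 1.033585 = $4.3493
Market $4.441 > fair $4.3493: forward overpriced → cash-and-carry (buy spot, short the forward).
At maturity, profit = |F_mkt − F*| = |4.441 − 4.3493| = $0.092 per gallon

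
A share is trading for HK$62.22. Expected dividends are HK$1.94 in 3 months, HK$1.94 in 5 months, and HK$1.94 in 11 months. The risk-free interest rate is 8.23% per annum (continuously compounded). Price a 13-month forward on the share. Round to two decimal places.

HK$61.93

PV(dividends) I = 1.94·e^(−0.0823·3/12) + 1.94·e^(−0.0823·5/12) + 1.94·e^(−0.0823·11/12)
I = 1.9005 + 1.8746 + 1.7990 = 5.5741
F = (S − I)·e^(rT) = (62.22 − 5.5741) · e^(0.0823·13/12)
= 56.6459 · e^0.089158 = 56.6459 × 1.093253 = HK$61.93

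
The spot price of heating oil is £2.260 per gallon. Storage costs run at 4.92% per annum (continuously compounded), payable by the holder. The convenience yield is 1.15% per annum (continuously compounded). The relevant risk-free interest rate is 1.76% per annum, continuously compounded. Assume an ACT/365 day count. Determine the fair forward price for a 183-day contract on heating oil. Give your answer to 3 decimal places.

Net carry = r + u − y = 0.0176 + 0.0492 − 0.0115 = 0.0553
F = S·e^((r+u−y)T) = 2.260 · e^(0.0553 × 183/365) = 2.260 · e^0.027726
= 2.260 × 1.028114 = £2.324 per gallon

£2.324 per gallon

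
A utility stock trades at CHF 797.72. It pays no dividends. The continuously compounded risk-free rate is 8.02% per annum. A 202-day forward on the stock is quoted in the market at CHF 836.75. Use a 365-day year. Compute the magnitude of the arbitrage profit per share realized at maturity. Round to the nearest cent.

CHF 2.83 per share

Fair forward: F* = S·e^(carry·T), with carry = r = 0.0802
F* = 797.72 · e^(0.0802 × 202/365) = 797.72 · e^0.044385 = 797.72 × 1.045385 = CHF 833.9245
Market CHF 836.75 > fair CHF 833.9245: forward overpriced → cash-and-carry (buy spot, short the forward).
At maturity, profit = |F_mkt − F*| = |836.75 − 833.9245| = CHF 2.83 per share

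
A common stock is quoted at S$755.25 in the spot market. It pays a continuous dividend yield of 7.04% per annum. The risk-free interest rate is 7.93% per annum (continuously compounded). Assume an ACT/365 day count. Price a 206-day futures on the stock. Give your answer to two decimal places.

S$759.05

F = S·e^((r − q)T) = 755.25 · e^((0.0793 − 0.0704) × 206/365)
= 755.25 · e^0.005023 = 755.25 × 1.005036
F = S$759.05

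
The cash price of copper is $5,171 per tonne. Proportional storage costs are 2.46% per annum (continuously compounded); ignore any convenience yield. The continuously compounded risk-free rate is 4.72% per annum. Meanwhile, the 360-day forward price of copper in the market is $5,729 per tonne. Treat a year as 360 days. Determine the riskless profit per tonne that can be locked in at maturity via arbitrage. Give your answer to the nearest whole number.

$173 per tonne

Fair forward: F* = S·e^(carry·T), with carry = (r + u) = 0.0472 + 0.0246 = 0.0718
F* = 5171 · e^(0.0718 × 360/360) = 5171 · e^0.071800 = 5171 × 1.074440 = $5555.9292
Market $5729 > fair $5555.9292: forward overpriced → cash-and-carry (buy spot, short the forward).
At maturity, profit = |F_mkt − F*| = |5729 − 5555.9292| = $173 per tonne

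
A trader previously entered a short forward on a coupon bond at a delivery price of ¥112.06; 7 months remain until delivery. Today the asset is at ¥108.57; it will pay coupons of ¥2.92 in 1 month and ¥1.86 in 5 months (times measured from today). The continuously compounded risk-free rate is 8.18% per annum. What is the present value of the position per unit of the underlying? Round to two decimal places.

¥2.97

PV(remaining coupons) I = 2.92·e^(−0.0818·1/12) + 1.86·e^(−0.0818·5/12) = 4.6978
Current forward F = (S − I)·e^(rT) = (108.57 − 4.6978)·e^(0.0818·7/12) = 103.8722 × 1.048873 = 108.9487
Value (long) = (F − K)·e^(−rT) = (108.9487 − 112.06) × 0.953404 = -2.9663
Short position value = −(long value) = ¥2.97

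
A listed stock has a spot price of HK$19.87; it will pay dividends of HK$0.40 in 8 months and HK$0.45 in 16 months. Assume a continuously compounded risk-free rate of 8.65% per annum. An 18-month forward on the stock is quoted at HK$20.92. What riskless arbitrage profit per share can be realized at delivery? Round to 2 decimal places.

HK$0.82 per share

PV(dividends) I = 0.40·e^(−0.0865·8/12) + 0.45·e^(−0.0865·16/12) = 0.7786
Fair forward F* = (S − I)·e^(rT) = (19.87 − 0.7786)·e^0.129750 = 19.0914 × 1.138544 = 21.7364
Market HK$20.92 < fair 21.7364: forward underpriced → reverse cash-and-carry (short the stock, invest proceeds at r, pay the dividends, go long the forward).
Profit at T = |F_mkt − F*| = |20.92 − 21.7364| = HK$0.82 per share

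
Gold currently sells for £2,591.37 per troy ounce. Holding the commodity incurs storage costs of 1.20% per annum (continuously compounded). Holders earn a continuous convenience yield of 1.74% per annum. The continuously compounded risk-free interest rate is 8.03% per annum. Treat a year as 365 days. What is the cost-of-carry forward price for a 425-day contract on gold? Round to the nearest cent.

£2,827.52 per troy ounce

Net carry = r + u − y = 0.0803 + 0.0120 − 0.0174 = 0.0749
F = S·e^((r+u−y)T) = 2591.37 · e^(0.0749 × 425/365) = 2591.37 · e^0.08721233
= 2591.37 × 1.09112833 = £2,827.52 per troy ounce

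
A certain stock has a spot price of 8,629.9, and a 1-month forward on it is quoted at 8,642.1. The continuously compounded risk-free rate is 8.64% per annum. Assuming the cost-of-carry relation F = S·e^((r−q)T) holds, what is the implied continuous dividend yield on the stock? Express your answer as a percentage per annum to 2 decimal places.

From F = S·e^((r−q)T): (r − q) = ln(F/S)/T
ln(8642.1/8629.9) = ln(1.001414) = 0.001413
(r − q) = 0.001413 / (1/12) = 0.016956
q = r − ln(F/S)/T = 0.0864 − 0.016956 = 0.069444
q = 6.94%

6.94%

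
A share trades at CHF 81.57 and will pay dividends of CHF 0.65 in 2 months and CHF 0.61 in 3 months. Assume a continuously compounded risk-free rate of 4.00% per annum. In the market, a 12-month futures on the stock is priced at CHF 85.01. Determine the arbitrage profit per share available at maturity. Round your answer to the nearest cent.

PV(dividends) I = 0.65·e^(−0.0400·2/12) + 0.61·e^(−0.0400·3/12) = 1.2496
Fair futures F* = (S − I)·e^(rT) = (81.57 − 1.2496)·e^0.040000 = 80.3204 × 1.040811 = 83.5984
Market CHF 85.01 > fair 83.5984: forward overpriced → cash-and-carry (borrow at r, buy the stock and collect the dividends, short the forward).
Profit at T = |F_mkt − F*| = |85.01 − 83.5984| = CHF 1.41 per share

CHF 1.41 per share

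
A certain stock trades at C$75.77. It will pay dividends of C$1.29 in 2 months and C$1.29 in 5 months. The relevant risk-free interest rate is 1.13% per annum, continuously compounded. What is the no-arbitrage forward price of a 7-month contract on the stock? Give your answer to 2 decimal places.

PV(dividends) I = 1.29·e^(−0.0113·2/12) + 1.29·e^(−0.0113·5/12)
I = 1.2876 + 1.2839 = 2.5715
F = (S − I)·e^(rT) = (75.77 − 2.5715) · e^(0.0113·7/12)
= 73.1985 · e^0.006592 = 73.1985 × 1.006614 = C$73.68

C$73.68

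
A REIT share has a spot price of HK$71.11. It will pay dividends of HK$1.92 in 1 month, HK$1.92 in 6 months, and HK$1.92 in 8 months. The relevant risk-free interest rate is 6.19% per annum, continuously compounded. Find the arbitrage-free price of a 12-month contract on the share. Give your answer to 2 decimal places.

PV(dividends) I = 1.92·e^(−0.0619·1/12) + 1.92·e^(−0.0619·6/12) + 1.92·e^(−0.0619·8/12)
I = 1.9101 + 1.8615 + 1.8424 = 5.6140
F = (S − I)·e^(rT) = (71.11 − 5.6140) · e^(0.0619·12/12)
= 65.4960 · e^0.061900 = 65.4960 × 1.063856 = HK$69.68

HK$69.68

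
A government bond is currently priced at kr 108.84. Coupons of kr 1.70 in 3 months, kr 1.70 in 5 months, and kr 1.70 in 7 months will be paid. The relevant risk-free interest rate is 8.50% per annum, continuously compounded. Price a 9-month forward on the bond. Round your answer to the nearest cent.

PV(coupons) I = 1.70·e^(−0.0850·3/12) + 1.70·e^(−0.0850·5/12) + 1.70·e^(−0.0850·7/12)
I = 1.6643 + 1.6408 + 1.6178 = 4.9229
F = (S − I)·e^(rT) = (108.84 − 4.9229) · e^(0.0850·9/12)
= 103.9171 · e^0.063750 = 103.9171 × 1.065826 = kr 110.76

kr 110.76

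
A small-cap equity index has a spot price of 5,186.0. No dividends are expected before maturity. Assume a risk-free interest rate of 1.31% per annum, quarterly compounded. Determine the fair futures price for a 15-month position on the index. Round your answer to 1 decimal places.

5,271.5

F = S · (1+r/4)^(4T)
= 5186.0 × 1.016483
F = 5,271.5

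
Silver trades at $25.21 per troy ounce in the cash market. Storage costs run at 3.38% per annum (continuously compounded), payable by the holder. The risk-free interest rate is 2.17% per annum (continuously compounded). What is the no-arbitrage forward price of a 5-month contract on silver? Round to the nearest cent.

Net carry = r + u − y = 0.0217 + 0.0338 − 0.0000 = 0.0555
F = S·e^((r+u−y)T) = 25.21 · e^(0.0555 × 5/12) = 25.21 · e^0.023125
= 25.21 × 1.023394 = $25.80 per troy ounce

$25.80 per troy ounce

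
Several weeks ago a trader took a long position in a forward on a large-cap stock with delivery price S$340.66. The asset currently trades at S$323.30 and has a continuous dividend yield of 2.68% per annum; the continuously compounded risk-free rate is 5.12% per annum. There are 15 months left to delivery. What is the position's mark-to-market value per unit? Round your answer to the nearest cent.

-S$6.89

Current fair forward for the remaining 15 months: F = S·e^((r − q)·T), (r − q) = 0.0512 − 0.0268 = 0.0244
F = 323.30 · e^(0.0244 × 15/12) = 323.30 × 1.030970 = 333.3126
Value of long forward = (F − K)·e^(−rT) = (333.3126 − 340.66) · e^(−0.0512·15/12)
= -7.3474 × 0.938005 = -6.89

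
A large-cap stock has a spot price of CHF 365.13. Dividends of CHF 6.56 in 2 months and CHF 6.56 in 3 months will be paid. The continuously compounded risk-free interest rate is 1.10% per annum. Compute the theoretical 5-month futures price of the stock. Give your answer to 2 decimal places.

CHF 353.66

PV(dividends) I = 6.56·e^(−0.0110·2/12) + 6.56·e^(−0.0110·3/12)
I = 6.5480 + 6.5420 = 13.0900
F = (S − I)·e^(rT) = (365.13 − 13.0900) · e^(0.0110·5/12)
= 352.0400 · e^0.004583 = 352.0400 × 1.004594 = CHF 353.66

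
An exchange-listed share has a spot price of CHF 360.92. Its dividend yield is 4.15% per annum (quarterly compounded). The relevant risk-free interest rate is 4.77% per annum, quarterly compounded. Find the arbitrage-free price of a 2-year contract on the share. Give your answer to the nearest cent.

F = S · (1+r/4)^(4T) / (1+q/4)^(4T)
= 360.92 × 1.099478 / 1.086077 = 360.92 × 1.012339
F = CHF 365.37

CHF 365.37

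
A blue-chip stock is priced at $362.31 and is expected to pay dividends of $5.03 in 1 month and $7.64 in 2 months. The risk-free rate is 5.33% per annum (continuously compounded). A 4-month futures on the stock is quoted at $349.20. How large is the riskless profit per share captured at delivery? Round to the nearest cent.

PV(dividends) I = 5.03·e^(−0.0533·1/12) + 7.64·e^(−0.0533·2/12) = 12.5801
Fair futures F* = (S − I)·e^(rT) = (362.31 − 12.5801)·e^0.017767 = 349.7299 × 1.017926 = 355.9992
Market $349.20 < fair 355.9992: forward underpriced → reverse cash-and-carry (short the stock, invest proceeds at r, pay the dividends, go long the forward).
Profit at T = |F_mkt − F*| = |349.20 − 355.9992| = $6.80 per share

$6.80 per share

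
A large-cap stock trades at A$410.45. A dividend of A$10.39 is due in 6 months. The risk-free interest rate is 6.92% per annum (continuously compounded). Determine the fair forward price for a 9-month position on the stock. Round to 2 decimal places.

PV(dividends) I = 10.39·e^(−0.0692·6/12)
I = 10.0367
F = (S − I)·e^(rT) = (410.45 − 10.0367) · e^(0.0692·9/12)
= 400.4133 · e^0.051900 = 400.4133 × 1.053270 = A$421.74

A$421.74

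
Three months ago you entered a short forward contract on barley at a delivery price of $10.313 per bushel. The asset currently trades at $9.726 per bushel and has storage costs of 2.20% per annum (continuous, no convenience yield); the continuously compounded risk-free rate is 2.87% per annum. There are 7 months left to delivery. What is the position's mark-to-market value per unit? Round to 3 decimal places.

$0.290 per bushel

Current fair forward for the remaining 7 months: F = S·e^((r + u)·T), (r + u) = 0.0287 + 0.0220 = 0.0507
F = 9.726 · e^(0.0507 × 7/12) = 9.726 × 1.030017 = 10.0179
Value of long forward = (F − K)·e^(−rT) = (10.0179 − 10.313) · e^(−0.0287·7/12)
= -0.2951 × 0.983398 = -0.290
Short position value = −(long value) = $0.290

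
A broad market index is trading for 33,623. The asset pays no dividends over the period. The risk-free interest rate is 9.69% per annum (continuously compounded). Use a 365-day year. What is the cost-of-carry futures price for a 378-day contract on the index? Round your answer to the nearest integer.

F = S·e^(rT) = 33623 · e^(0.0969 × 378/365)
= 33623 · e^0.100351 = 33623 × 1.105559
F = 37,172

37,172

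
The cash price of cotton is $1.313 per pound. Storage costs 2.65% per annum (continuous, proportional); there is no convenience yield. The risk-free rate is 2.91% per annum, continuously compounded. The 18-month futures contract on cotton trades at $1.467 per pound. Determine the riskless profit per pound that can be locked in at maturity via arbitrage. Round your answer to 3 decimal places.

Fair futures: F* = S·e^(carry·T), with carry = (r + u) = 0.0291 + 0.0265 = 0.0556
F* = 1.313 · e^(0.0556 × 18/12) = 1.313 · e^0.083400 = 1.313 × 1.086977 = $1.4272
Market $1.467 > fair $1.4272: forward overpriced → cash-and-carry (buy spot, short the forward).
At maturity, profit = |F_mkt − F*| = |1.467 − 1.4272| = $0.040 per pound

$0.040 per pound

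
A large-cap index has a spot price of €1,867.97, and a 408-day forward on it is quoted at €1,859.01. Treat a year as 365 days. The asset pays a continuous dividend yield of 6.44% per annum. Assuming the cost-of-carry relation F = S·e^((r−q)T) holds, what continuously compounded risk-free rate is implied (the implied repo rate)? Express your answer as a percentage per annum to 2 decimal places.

From F = S·e^((r−q)T): (r − q) = ln(F/S)/T
ln(1859.01/1867.97) = ln(0.995203) = -0.004809
(r − q) = -0.004809 / (408/365) = -0.004302
r = ln(F/S)/T + q = -0.004302 + 0.0644 = 0.060098
r = 6.01%

6.01%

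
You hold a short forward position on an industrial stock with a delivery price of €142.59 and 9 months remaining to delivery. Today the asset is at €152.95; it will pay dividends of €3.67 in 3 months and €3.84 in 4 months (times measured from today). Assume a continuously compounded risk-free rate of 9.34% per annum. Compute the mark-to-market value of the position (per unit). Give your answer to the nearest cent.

-€12.70

PV(remaining dividends) I = 3.67·e^(−0.0934·3/12) + 3.84·e^(−0.0934·4/12) = 7.3076
Current forward F = (S − I)·e^(rT) = (152.95 − 7.3076)·e^(0.0934·9/12) = 145.6424 × 1.072562 = 156.2105
Value (long) = (F − K)·e^(−rT) = (156.2105 − 142.59) × 0.932347 = 12.6990
Short position value = −(long value) = -€12.70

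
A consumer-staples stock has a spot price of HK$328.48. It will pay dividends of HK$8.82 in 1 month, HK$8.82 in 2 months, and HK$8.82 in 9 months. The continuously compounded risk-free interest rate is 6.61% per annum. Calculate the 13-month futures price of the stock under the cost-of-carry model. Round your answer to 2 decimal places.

PV(dividends) I = 8.82·e^(−0.0661·1/12) + 8.82·e^(−0.0661·2/12) + 8.82·e^(−0.0661·9/12)
I = 8.7716 + 8.7234 + 8.3934 = 25.8884
F = (S − I)·e^(rT) = (328.48 − 25.8884) · e^(0.0661·13/12)
= 302.5916 · e^0.071608 = 302.5916 × 1.074234 = HK$325.05

HK$325.05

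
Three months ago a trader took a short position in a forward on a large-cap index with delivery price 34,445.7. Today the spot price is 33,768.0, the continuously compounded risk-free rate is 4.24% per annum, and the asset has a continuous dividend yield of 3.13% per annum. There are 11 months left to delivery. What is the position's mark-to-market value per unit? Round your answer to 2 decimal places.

Current fair forward for the remaining 11 months: F = S·e^((r − q)·T), (r − q) = 0.0424 − 0.0313 = 0.0111
F = 33768.0 · e^(0.0111 × 11/12) = 33768.0 × 1.01022694 = 34113.3433
Value of long forward = (F − K)·e^(−rT) = (34113.3433 − 34445.7) · e^(−0.0424·11/12)
= -332.3567 × 0.96187895 = -319.69
Short position value = −(long value) = 319.69

319.69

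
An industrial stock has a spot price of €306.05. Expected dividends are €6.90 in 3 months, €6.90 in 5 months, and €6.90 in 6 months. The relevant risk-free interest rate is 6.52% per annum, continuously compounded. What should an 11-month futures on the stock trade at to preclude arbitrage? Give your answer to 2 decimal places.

€303.47

PV(dividends) I = 6.90·e^(−0.0652·3/12) + 6.90·e^(−0.0652·5/12) + 6.90·e^(−0.0652·6/12)
I = 6.7884 + 6.7151 + 6.6787 = 20.1822
F = (S − I)·e^(rT) = (306.05 − 20.1822) · e^(0.0652·11/12)
= 285.8678 · e^0.059767 = 285.8678 × 1.061589 = €303.47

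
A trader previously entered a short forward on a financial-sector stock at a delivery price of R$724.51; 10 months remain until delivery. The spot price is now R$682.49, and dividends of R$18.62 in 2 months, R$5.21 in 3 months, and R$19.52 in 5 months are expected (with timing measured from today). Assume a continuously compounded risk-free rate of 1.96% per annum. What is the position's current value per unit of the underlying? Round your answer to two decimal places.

PV(remaining dividends) I = 18.62·e^(−0.0196·2/12) + 5.21·e^(−0.0196·3/12) + 19.52·e^(−0.0196·5/12) = 43.1050
Current forward F = (S − I)·e^(rT) = (682.49 − 43.1050)·e^(0.0196·10/12) = 639.3850 × 1.016467 = 649.9138
Value (long) = (F − K)·e^(−rT) = (649.9138 − 724.51) × 0.983799 = -73.3877
Short position value = −(long value) = R$73.39

R$73.39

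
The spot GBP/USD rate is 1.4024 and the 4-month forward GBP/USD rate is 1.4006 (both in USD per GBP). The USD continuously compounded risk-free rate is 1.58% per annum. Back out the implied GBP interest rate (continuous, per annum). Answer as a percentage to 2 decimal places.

1.97%

F = S·e^((r_USD − r_GBP)T) ⇒ r_GBP = r_USD − ln(F/S)/T
ln(1.4006/1.4024) = -0.001284; /(4/12) = -0.003852
r_GBP = 0.0158 + 0.003852 = 0.019652
r_GBP = 1.97%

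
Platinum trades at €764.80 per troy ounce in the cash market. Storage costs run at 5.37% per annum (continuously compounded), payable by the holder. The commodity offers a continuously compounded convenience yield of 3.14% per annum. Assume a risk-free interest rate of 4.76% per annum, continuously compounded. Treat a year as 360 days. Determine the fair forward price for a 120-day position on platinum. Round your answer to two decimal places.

Net carry = r + u − y = 0.0476 + 0.0537 − 0.0314 = 0.0699
F = S·e^((r+u−y)T) = 764.80 · e^(0.0699 × 120/360) = 764.80 · e^0.023300
= 764.80 × 1.023574 = €782.83 per troy ounce

€782.83 per troy ounce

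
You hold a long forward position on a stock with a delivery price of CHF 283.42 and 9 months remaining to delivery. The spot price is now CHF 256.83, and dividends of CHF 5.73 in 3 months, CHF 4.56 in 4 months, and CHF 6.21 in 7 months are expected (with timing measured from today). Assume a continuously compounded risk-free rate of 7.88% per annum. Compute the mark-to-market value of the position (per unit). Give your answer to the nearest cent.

-CHF 26.32

PV(remaining dividends) I = 5.73·e^(−0.0788·3/12) + 4.56·e^(−0.0788·4/12) + 6.21·e^(−0.0788·7/12) = 15.9910
Current forward F = (S − I)·e^(rT) = (256.83 − 15.9910)·e^(0.0788·9/12) = 240.8390 × 1.060881 = 255.5015
Value (long) = (F − K)·e^(−rT) = (255.5015 − 283.42) × 0.942613 = -26.3163
Value = -CHF 26.32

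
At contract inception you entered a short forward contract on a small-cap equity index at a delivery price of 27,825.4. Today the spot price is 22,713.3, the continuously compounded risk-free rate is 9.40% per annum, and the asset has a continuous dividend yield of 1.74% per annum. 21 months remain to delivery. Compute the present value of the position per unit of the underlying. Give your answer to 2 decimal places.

1572.68

Current fair forward for the remaining 21 months: F = S·e^((r − q)·T), (r − q) = 0.0940 − 0.0174 = 0.0766
F = 22713.3 · e^(0.0766 × 21/12) = 22713.3 × 1.14344999 = 25971.5227
Value of long forward = (F − K)·e^(−rT) = (25971.5227 − 27825.4) · e^(−0.0940·21/12)
= -1853.8773 × 0.84831776 = -1572.68
Short position value = −(long value) = 1572.68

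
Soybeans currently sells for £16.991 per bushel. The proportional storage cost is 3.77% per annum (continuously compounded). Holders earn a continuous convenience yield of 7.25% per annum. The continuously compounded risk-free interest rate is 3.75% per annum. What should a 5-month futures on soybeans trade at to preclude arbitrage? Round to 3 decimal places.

£17.010 per bushel

Net carry = r + u − y = 0.0375 + 0.0377 − 0.0725 = 0.0027
F = S·e^((r+u−y)T) = 16.991 · e^(0.0027 × 5/12) = 16.991 · e^0.001125
= 16.991 × 1.001126 = £17.010 per bushel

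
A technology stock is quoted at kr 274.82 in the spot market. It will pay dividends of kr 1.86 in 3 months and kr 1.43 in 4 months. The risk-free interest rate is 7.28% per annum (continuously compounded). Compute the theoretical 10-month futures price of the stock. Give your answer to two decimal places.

kr 288.58

PV(dividends) I = 1.86·e^(−0.0728·3/12) + 1.43·e^(−0.0728·4/12)
I = 1.8265 + 1.3957 = 3.2222
F = (S − I)·e^(rT) = (274.82 − 3.2222) · e^(0.0728·10/12)
= 271.5978 · e^0.060667 = 271.5978 × 1.062545 = kr 288.58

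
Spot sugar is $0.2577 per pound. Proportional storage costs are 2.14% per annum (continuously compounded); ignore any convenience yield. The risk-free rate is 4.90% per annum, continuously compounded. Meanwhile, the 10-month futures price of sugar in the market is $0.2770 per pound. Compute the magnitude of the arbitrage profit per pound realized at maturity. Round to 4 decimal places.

$0.0037 per pound

Fair futures: F* = S·e^(carry·T), with carry = (r + u) = 0.0490 + 0.0214 = 0.0704
F* = 0.2577 · e^(0.0704 × 10/12) = 0.2577 · e^0.058667 = 0.2577 × 1.060422 = $0.2733
Market $0.2770 > fair $0.2733: forward overpriced → cash-and-carry (buy spot, short the forward).
At maturity, profit = |F_mkt − F*| = |0.2770 − 0.2733| = $0.0037 per pound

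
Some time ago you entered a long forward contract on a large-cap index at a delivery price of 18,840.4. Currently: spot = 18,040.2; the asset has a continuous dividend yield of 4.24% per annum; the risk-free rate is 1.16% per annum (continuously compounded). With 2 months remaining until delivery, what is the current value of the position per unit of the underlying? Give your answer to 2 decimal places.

Current fair forward for the remaining 2 months: F = S·e^((r − q)·T), (r − q) = 0.0116 − 0.0424 = -0.0308
F = 18040.2 · e^(-0.0308 × 2/12) = 18040.2 × 0.99487982 = 17947.8309
Value of long forward = (F − K)·e^(−rT) = (17947.8309 − 18840.4) · e^(−0.0116·2/12)
= -892.5691 × 0.99806853 = -890.85

-890.85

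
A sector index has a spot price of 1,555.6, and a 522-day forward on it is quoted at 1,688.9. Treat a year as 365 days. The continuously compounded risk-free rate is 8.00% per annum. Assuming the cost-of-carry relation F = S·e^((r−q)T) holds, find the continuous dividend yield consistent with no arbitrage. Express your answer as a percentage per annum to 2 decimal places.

From F = S·e^((r−q)T): (r − q) = ln(F/S)/T
ln(1688.9/1555.6) = ln(1.085690) = 0.082216
(r − q) = 0.082216 / (522/365) = 0.057488
q = r − ln(F/S)/T = 0.0800 − 0.057488 = 0.022512
q = 2.25%

2.25%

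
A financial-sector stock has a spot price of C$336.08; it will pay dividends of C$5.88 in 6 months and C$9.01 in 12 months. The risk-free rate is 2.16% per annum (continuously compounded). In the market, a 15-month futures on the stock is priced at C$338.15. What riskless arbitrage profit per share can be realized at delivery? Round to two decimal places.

C$7.91 per share

PV(dividends) I = 5.88·e^(−0.0216·6/12) + 9.01·e^(−0.0216·12/12) = 14.6343
Fair futures F* = (S − I)·e^(rT) = (336.08 − 14.6343)·e^0.027000 = 321.4457 × 1.027368 = 330.2430
Market C$338.15 > fair 330.2430: forward overpriced → cash-and-carry (borrow at r, buy the stock and collect the dividends, short the forward).
Profit at T = |F_mkt − F*| = |338.15 − 330.2430| = C$7.91 per share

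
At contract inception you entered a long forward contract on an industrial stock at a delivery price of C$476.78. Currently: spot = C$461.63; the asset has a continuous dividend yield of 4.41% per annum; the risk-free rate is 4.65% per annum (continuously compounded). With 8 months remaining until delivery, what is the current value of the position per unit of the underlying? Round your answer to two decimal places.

-C$13.97

Current fair forward for the remaining 8 months: F = S·e^((r − q)·T), (r − q) = 0.0465 − 0.0441 = 0.0024
F = 461.63 · e^(0.0024 × 8/12) = 461.63 × 1.001601 = 462.3691
Value of long forward = (F − K)·e^(−rT) = (462.3691 − 476.78) · e^(−0.0465·8/12)
= -14.4109 × 0.969476 = -13.97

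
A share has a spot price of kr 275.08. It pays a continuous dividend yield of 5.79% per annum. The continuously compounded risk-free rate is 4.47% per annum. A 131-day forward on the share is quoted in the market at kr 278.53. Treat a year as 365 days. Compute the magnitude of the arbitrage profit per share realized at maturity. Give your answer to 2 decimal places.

Fair forward: F* = S·e^(carry·T), with carry = (r − q) = 0.0447 − 0.0579 = -0.0132
F* = 275.08 · e^(-0.0132 × 131/365) = 275.08 · e^-0.004738 = 275.08 × 0.995273 = kr 273.7797
Market kr 278.53 > fair kr 273.7797: forward overpriced → cash-and-carry (buy spot, short the forward).
At maturity, profit = |F_mkt − F*| = |278.53 − 273.7797| = kr 4.75 per share

kr 4.75 per share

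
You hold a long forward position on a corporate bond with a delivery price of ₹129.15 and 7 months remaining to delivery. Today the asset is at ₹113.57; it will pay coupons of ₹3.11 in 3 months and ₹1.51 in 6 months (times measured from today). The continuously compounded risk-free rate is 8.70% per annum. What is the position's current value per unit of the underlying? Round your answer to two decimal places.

PV(remaining coupons) I = 3.11·e^(−0.0870·3/12) + 1.51·e^(−0.0870·6/12) = 4.4888
Current forward F = (S − I)·e^(rT) = (113.57 − 4.4888)·e^(0.0870·7/12) = 109.0812 × 1.052060 = 114.7600
Value (long) = (F − K)·e^(−rT) = (114.7600 − 129.15) × 0.950516 = -13.6779
Value = -₹13.68

-₹13.68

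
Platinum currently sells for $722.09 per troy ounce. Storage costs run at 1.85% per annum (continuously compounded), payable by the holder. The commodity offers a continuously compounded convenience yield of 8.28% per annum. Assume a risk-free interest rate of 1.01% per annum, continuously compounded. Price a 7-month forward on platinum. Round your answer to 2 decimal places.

Net carry = r + u − y = 0.0101 + 0.0185 − 0.0828 = -0.0542
F = S·e^((r+u−y)T) = 722.09 · e^(-0.0542 × 7/12) = 722.09 · e^-0.031617
= 722.09 × 0.968878 = $699.62 per troy ounce

$699.62 per troy ounce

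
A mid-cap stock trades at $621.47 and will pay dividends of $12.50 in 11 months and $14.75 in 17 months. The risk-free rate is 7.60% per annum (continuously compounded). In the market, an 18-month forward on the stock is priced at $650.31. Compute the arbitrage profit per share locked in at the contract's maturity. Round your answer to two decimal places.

PV(dividends) I = 12.50·e^(−0.0760·11/12) + 14.75·e^(−0.0760·17/12) = 24.9032
Fair forward F* = (S − I)·e^(rT) = (621.47 − 24.9032)·e^0.114000 = 596.5668 × 1.120752 = 668.6034
Market $650.31 < fair 668.6034: forward underpriced → reverse cash-and-carry (short the stock, invest proceeds at r, pay the dividends, go long the forward).
Profit at T = |F_mkt − F*| = |650.31 − 668.6034| = $18.29 per share

$18.29 per share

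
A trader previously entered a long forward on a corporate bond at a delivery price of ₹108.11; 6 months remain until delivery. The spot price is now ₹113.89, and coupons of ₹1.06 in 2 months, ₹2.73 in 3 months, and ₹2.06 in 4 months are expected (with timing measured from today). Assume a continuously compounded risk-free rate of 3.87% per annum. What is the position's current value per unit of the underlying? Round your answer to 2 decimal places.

PV(remaining coupons) I = 1.06·e^(−0.0387·2/12) + 2.73·e^(−0.0387·3/12) + 2.06·e^(−0.0387·4/12) = 5.7905
Current forward F = (S − I)·e^(rT) = (113.89 − 5.7905)·e^(0.0387·6/12) = 108.0995 × 1.019538 = 110.2115
Value (long) = (F − K)·e^(−rT) = (110.2115 − 108.11) × 0.980836 = 2.0612
Value = ₹2.06

₹2.06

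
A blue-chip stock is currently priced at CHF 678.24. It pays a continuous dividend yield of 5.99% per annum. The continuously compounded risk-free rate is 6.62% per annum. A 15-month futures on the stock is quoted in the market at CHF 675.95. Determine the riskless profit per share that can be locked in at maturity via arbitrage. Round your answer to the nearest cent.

CHF 7.65 per share

Fair futures: F* = S·e^(carry·T), with carry = (r − q) = 0.0662 − 0.0599 = 0.0063
F* = 678.24 · e^(0.0063 × 15/12) = 678.24 · e^0.007875 = 678.24 × 1.007906 = CHF 683.6022
Market CHF 675.95 < fair CHF 683.6022: forward underpriced → reverse cash-and-carry (short spot, go long the forward).
At maturity, profit = |F_mkt − F*| = |675.95 − 683.6022| = CHF 7.65 per share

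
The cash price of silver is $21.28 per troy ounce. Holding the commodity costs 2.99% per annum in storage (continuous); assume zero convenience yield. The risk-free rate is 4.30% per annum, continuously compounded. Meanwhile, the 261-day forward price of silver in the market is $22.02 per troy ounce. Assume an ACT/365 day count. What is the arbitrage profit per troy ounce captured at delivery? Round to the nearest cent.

Fair forward: F* = S·e^(carry·T), with carry = (r + u) = 0.0430 + 0.0299 = 0.0729
F* = 21.28 · e^(0.0729 × 261/365) = 21.28 · e^0.052128 = 21.28 × 1.053511 = $22.4187
Market $22.02 < fair $22.4187: forward underpriced → reverse cash-and-carry (short spot, go long the forward).
At maturity, profit = |F_mkt − F*| = |22.02 − 22.4187| = $0.40 per troy ounce

$0.40 per troy ounce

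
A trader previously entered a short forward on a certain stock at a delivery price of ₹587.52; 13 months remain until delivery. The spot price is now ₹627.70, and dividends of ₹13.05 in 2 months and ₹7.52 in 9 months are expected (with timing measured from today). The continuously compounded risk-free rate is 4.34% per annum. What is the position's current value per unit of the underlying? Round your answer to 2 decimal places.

-₹46.93

PV(remaining dividends) I = 13.05·e^(−0.0434·2/12) + 7.52·e^(−0.0434·9/12) = 20.2351
Current forward F = (S − I)·e^(rT) = (627.70 − 20.2351)·e^(0.0434·13/12) = 607.4649 × 1.048139 = 636.7077
Value (long) = (F − K)·e^(−rT) = (636.7077 − 587.52) × 0.954071 = 46.9286
Short position value = −(long value) = -₹46.93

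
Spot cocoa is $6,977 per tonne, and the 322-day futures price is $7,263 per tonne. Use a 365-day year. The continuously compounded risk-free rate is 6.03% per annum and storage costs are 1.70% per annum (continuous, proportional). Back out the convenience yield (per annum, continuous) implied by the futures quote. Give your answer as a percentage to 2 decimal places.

F = S·e^((r+u−y)T) ⇒ (r+u−y) = ln(F/S)/T
ln(7263/6977) = 0.040174; /T ⇒ 0.045539
y = r + u − ln(F/S)/T = 0.0603 + 0.0170 − 0.045539 = 0.031761
y = 3.18%

3.18%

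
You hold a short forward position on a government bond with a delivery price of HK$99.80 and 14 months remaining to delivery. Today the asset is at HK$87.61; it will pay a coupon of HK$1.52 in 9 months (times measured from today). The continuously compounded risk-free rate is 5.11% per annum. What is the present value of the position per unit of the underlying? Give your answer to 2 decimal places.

PV(remaining coupons) I = 1.52·e^(−0.0511·9/12) = 1.4628
Current forward F = (S − I)·e^(rT) = (87.61 − 1.4628)·e^(0.0511·14/12) = 86.1472 × 1.061430 = 91.4392
Value (long) = (F − K)·e^(−rT) = (91.4392 − 99.80) × 0.942126 = -7.8769
Short position value = −(long value) = HK$7.88

HK$7.88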